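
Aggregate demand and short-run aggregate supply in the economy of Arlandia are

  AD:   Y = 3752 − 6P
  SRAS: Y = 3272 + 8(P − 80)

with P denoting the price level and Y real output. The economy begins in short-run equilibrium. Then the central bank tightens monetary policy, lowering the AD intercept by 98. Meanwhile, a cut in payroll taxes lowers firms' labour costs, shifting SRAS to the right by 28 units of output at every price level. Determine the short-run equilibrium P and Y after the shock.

After both shocks: AD is Y = 3654 − 6P and SRAS is Y = 2660 + 8P.
Setting them equal: 994 = 14P, so P = 71.
Y = 3654 − 6·71 = 3228.

P = 71, Y = 3228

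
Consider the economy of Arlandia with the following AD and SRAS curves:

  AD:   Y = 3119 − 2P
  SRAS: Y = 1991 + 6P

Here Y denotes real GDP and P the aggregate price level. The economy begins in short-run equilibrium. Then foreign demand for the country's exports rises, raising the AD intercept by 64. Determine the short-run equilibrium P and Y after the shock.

This is a positive demand shock: AD shifts right.
New AD: Y = 3183 − 2P.
Set AD = SRAS: 3183 − 2P = 1991 + 6P, so 1192 = 8P and P = 149.
Y = 3183 − 2·149 = 2885.

P = 149, Y = 2885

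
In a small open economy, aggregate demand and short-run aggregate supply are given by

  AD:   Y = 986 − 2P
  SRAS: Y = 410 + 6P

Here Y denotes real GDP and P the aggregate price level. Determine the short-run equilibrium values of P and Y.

Set AD = SRAS: 986 − 2P = 410 + 6P, so 576 = 8P and P = 72.
Then Y = 986 − 2·72 = 842.

P = 72, Y = 842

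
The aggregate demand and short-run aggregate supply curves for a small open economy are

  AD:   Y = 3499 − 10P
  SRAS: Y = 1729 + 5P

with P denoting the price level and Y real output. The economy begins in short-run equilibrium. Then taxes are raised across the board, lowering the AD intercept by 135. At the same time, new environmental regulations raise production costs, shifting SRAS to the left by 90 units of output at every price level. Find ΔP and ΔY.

ΔP = -3, ΔY = -105

After both shocks: AD is Y = 3364 − 10P and SRAS is Y = 1639 + 5P.
Setting them equal: 1725 = 15P, so P = 115.
Y = 3364 − 10·115 = 2214.
Initially P = 118, Y = 2319, so ΔP = -3 and ΔY = -105.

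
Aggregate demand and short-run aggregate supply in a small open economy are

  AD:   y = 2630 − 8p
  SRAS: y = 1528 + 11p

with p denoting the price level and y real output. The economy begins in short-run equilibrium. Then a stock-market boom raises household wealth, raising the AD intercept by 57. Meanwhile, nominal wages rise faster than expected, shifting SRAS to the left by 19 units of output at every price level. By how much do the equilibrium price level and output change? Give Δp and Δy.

After both shocks: AD is y = 2687 − 8p and SRAS is y = 1509 + 11p.
Setting them equal: 1178 = 19p, so p = 62.
y = 2687 − 8·62 = 2191.
Initially p = 58, y = 2166, so Δp = +4 and Δy = +25.

Δp = +4, Δy = +25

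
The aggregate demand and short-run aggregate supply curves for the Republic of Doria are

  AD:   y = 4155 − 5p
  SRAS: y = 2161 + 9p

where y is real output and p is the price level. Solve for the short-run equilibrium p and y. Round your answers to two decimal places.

p = 142.43, y = 3442.86

Set AD = SRAS: 4155 − 5p = 2161 + 9p, so 1994 = 14p and p = 142.43.
Substituting into AD, y = 4155 − 5p = 3442.86.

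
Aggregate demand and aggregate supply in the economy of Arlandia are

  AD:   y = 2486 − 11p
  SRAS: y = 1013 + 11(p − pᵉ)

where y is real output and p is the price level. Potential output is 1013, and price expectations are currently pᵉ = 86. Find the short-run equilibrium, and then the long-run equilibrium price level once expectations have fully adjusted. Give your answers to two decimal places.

Short run: p = 109.95, y = 1276.50. Long run: p = 133.91.

Short run: with pᵉ = 86, SRAS is y = 67 + 11p. Setting AD = SRAS gives 2419 = 22p, so p = 109.95 and y = 2486 − 11p = 1276.50.
Output 1276.50 is above potential 1013, so over time expected prices rise and SRAS shifts left until y returns to 1013.
Long run: y = 1013 on the AD curve gives 1013 = 2486 − 11p, so p = 133.91.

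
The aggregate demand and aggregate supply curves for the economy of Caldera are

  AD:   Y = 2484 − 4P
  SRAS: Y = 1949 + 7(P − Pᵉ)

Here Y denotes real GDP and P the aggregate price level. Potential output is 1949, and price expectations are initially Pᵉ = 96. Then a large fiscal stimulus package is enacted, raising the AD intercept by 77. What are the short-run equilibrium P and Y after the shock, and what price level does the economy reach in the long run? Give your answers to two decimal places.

AD shifts right: new AD is Y = 2561 − 4P. With Pᵉ = 96, SRAS is Y = 1277 + 7P.
Short run: 2561 − 4P = 1277 + 7P gives 1284 = 11P, so P = 116.73 and Y = 2561 − 4P = 2094.09.
Y = 2094.09 is above potential 1949; expectations adjust and SRAS shifts left until Y = 1949.
Long run: on the new AD curve, 1949 = 2561 − 4P gives P = 153.00.

Short run: P = 116.73, Y = 2094.09. Long run: P = 153.00.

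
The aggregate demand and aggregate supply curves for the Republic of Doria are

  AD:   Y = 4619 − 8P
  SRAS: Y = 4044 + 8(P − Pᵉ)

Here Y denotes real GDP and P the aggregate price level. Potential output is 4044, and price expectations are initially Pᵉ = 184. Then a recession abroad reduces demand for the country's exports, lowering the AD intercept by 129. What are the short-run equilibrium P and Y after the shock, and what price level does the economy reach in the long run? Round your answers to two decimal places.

Short run: P = 119.88, Y = 3531.00. Long run: P = 55.75.

AD shifts left: new AD is Y = 4490 − 8P. With Pᵉ = 184, SRAS is Y = 2572 + 8P.
Short run: 4490 − 8P = 2572 + 8P gives 1918 = 16P, so P = 119.88 and Y = 4490 − 8P = 3531.00.
Y = 3531.00 is below potential 4044; expectations adjust and SRAS shifts right until Y = 4044.
Long run: on the new AD curve, 4044 = 4490 − 8P gives P = 55.75.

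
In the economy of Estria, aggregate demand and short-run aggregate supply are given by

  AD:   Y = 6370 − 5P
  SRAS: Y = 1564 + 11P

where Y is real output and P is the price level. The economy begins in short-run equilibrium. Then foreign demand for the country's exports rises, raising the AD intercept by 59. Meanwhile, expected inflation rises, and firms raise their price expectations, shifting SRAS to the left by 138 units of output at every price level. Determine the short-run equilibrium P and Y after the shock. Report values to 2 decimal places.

After both shocks: AD is Y = 6429 − 5P and SRAS is Y = 1426 + 11P.
Setting them equal: 5003 = 16P, so P = 312.69.
Substituting into AD, Y = 4865.56.

P = 312.69, Y = 4865.56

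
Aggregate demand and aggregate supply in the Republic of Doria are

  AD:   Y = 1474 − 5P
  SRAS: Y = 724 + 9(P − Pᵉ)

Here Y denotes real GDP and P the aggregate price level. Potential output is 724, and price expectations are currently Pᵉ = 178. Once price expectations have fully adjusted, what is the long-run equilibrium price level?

Long-run P = 150

Short run: with Pᵉ = 178, SRAS is Y = 9P − 878. Setting AD = SRAS gives 2352 = 14P, so P = 168 and Y = 1474 − 5·168 = 634.
Output 634 is below potential 724, so over time expected prices fall and SRAS shifts right until Y returns to 724.
Long run: Y = 724 on the AD curve gives 724 = 1474 − 5P, so P = 150.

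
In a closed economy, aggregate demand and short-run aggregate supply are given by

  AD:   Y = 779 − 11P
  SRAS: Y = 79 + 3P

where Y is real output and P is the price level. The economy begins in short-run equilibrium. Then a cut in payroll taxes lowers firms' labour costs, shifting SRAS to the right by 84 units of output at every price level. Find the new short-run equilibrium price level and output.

P = 44, Y = 295

This is a positive supply shock: SRAS shifts right.
New SRAS: Y = 163 + 3P.
Set AD = SRAS: 779 − 11P = 163 + 3P, so 616 = 14P and P = 44.
Y = 779 − 11·44 = 295.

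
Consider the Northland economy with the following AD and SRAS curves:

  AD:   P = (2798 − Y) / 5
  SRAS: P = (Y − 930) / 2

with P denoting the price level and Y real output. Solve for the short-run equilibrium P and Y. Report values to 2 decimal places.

Rearrange AD to Y = 2798 − 5P.
Rearrange SRAS to Y = 930 + 2P.
Set AD = SRAS: 2798 − 5P = 930 + 2P, so 1868 = 7P and P = 266.86.
Substituting into AD, Y = 2798 − 5P = 1463.71.

P = 266.86, Y = 1463.71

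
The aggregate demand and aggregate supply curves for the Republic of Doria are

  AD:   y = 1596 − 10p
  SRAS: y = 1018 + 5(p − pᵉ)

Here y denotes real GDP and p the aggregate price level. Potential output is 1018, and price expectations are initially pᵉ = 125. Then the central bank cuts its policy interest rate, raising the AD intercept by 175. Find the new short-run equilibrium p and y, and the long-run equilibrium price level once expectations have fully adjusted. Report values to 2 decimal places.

Short run: p = 91.87, y = 852.33. Long run: p = 75.30.

AD shifts right: new AD is y = 1771 − 10p. With pᵉ = 125, SRAS is y = 393 + 5p.
Short run: 1771 − 10p = 393 + 5p gives 1378 = 15p, so p = 91.87 and y = 1771 − 10p = 852.33.
y = 852.33 is below potential 1018; expectations adjust and SRAS shifts right until y = 1018.
Long run: on the new AD curve, 1018 = 1771 − 10p gives p = 75.30.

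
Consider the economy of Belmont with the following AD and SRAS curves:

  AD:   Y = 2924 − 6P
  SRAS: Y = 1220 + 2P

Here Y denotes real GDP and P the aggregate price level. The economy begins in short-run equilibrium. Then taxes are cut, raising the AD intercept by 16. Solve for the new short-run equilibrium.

This is a positive demand shock: AD shifts right.
New AD: Y = 2940 − 6P.
Set AD = SRAS: 2940 − 6P = 1220 + 2P, so 1720 = 8P and P = 215.
Y = 2940 − 6·215 = 1650.

P = 215, Y = 1650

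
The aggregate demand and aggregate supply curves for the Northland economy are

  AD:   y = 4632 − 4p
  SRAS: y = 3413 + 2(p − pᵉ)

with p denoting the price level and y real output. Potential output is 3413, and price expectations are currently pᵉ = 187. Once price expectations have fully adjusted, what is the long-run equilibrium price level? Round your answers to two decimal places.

Long-run p = 304.75

Short run: with pᵉ = 187, SRAS is y = 3039 + 2p. Setting AD = SRAS gives 1593 = 6p, so p = 265.50 and y = 4632 − 4p = 3570.00.
Output 3570.00 is above potential 3413, so over time expected prices rise and SRAS shifts left until y returns to 3413.
Long run: y = 3413 on the AD curve gives 3413 = 4632 − 4p, so p = 304.75.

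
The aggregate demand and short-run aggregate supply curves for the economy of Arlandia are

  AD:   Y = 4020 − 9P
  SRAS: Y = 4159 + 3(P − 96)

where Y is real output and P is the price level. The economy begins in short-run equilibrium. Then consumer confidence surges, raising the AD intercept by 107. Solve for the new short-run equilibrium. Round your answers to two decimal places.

P = 21.33, Y = 3935.00

This is a positive demand shock: AD shifts right.
New AD: Y = 4127 − 9P.
SRAS can be written Y = 3871 + 3P.
Set AD = SRAS: 4127 − 9P = 3871 + 3P, so 256 = 12P and P = 21.33.
Substituting into AD, Y = 3935.00.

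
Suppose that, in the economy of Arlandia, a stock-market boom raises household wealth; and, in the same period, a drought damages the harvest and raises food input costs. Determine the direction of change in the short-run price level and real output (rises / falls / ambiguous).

Price level: rises; output: ambiguous

The first event is a positive demand shock: AD shifts right, which by itself pushes P up and Y up.
The second is an adverse supply shock: SRAS shifts left, which by itself pushes P up and Y down.
Both shocks push P up, so P rises. The two shocks push Y in opposite directions, so the effect on Y is ambiguous.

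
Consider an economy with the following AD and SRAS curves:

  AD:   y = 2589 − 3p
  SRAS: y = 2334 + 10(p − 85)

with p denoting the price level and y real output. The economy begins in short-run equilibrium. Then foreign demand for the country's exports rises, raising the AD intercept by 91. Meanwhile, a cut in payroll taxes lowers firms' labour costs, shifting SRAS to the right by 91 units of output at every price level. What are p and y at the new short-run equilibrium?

After both shocks: AD is y = 2680 − 3p and SRAS is y = 1575 + 10p.
Setting them equal: 1105 = 13p, so p = 85.
y = 2680 − 3·85 = 2425.

p = 85, y = 2425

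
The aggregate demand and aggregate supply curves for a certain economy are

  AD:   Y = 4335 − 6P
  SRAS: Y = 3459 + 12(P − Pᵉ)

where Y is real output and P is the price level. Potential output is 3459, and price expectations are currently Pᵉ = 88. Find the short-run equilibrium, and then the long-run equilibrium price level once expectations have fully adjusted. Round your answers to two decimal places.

Short run: P = 107.33, Y = 3691.00. Long run: P = 146.00.

Short run: with Pᵉ = 88, SRAS is Y = 2403 + 12P. Setting AD = SRAS gives 1932 = 18P, so P = 107.33 and Y = 4335 − 6P = 3691.00.
Output 3691.00 is above potential 3459, so over time expected prices rise and SRAS shifts left until Y returns to 3459.
Long run: Y = 3459 on the AD curve gives 3459 = 4335 − 6P, so P = 146.00.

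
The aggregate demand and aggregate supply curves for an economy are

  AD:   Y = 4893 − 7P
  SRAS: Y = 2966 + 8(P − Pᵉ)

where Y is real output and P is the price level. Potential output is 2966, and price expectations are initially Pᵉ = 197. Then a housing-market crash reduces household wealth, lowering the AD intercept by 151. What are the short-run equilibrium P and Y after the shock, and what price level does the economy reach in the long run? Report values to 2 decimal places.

AD shifts left: new AD is Y = 4742 − 7P. With Pᵉ = 197, SRAS is Y = 1390 + 8P.
Short run: 4742 − 7P = 1390 + 8P gives 3352 = 15P, so P = 223.47 and Y = 4742 − 7P = 3177.73.
Y = 3177.73 is above potential 2966; expectations adjust and SRAS shifts left until Y = 2966.
Long run: on the new AD curve, 2966 = 4742 − 7P gives P = 253.71.

Short run: P = 223.47, Y = 3177.73. Long run: P = 253.71.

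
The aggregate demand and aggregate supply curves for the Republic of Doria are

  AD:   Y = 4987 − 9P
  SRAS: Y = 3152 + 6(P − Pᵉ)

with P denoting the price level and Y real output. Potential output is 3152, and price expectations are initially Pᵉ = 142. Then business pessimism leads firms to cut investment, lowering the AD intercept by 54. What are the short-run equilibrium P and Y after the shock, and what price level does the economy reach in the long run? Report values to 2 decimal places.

Short run: P = 175.53, Y = 3353.20. Long run: P = 197.89.

AD shifts left: new AD is Y = 4933 − 9P. With Pᵉ = 142, SRAS is Y = 2300 + 6P.
Short run: 4933 − 9P = 2300 + 6P gives 2633 = 15P, so P = 175.53 and Y = 4933 − 9P = 3353.20.
Y = 3353.20 is above potential 3152; expectations adjust and SRAS shifts left until Y = 3152.
Long run: on the new AD curve, 3152 = 4933 − 9P gives P = 197.89.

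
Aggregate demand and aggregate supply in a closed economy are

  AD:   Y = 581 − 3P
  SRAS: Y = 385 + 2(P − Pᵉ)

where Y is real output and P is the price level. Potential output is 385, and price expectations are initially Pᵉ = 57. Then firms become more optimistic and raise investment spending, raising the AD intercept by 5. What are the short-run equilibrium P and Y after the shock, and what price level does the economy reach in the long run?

Short run: P = 63, Y = 397. Long run: P = 67.

AD shifts right: new AD is Y = 586 − 3P. With Pᵉ = 57, SRAS is Y = 271 + 2P.
Short run: 586 − 3P = 271 + 2P gives 315 = 5P, so P = 63 and Y = 586 − 3·63 = 397.
Y = 397 is above potential 385; expectations adjust and SRAS shifts left until Y = 385.
Long run: on the new AD curve, 385 = 586 − 3P gives P = 67.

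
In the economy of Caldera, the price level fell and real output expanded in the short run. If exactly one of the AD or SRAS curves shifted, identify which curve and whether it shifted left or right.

P fell and Y rose. An AD shift moves P and Y in the same direction; an SRAS shift moves them in opposite directions.
Here P and Y moved in opposite directions, so the SRAS curve shifted.
Since Y rose, SRAS shifted right.

SRAS shifted right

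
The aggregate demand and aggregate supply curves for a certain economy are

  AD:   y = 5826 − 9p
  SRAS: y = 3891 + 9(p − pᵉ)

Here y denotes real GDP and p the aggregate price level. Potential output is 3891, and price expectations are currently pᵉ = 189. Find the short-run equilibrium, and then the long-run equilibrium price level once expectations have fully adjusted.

Short run: p = 202, y = 4008. Long run: p = 215.

Short run: with pᵉ = 189, SRAS is y = 2190 + 9p. Setting AD = SRAS gives 3636 = 18p, so p = 202 and y = 5826 − 9·202 = 4008.
Output 4008 is above potential 3891, so over time expected prices rise and SRAS shifts left until y returns to 3891.
Long run: y = 3891 on the AD curve gives 3891 = 5826 − 9p, so p = 215.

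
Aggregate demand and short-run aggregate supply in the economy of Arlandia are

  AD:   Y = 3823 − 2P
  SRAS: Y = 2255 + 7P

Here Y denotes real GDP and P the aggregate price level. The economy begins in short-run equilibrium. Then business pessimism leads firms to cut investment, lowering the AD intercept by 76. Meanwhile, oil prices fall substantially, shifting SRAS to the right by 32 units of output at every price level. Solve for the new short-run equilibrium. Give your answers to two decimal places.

P = 162.22, Y = 3422.56

After both shocks: AD is Y = 3747 − 2P and SRAS is Y = 2287 + 7P.
Setting them equal: 1460 = 9P, so P = 162.22.
Substituting into AD, Y = 3422.56.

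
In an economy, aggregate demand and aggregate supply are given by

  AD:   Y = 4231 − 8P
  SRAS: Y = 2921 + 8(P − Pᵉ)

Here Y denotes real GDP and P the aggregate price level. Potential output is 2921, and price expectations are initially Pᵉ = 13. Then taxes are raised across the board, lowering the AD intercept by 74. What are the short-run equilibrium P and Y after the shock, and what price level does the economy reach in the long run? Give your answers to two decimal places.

Short run: P = 83.75, Y = 3487.00. Long run: P = 154.50.

AD shifts left: new AD is Y = 4157 − 8P. With Pᵉ = 13, SRAS is Y = 2817 + 8P.
Short run: 4157 − 8P = 2817 + 8P gives 1340 = 16P, so P = 83.75 and Y = 4157 − 8P = 3487.00.
Y = 3487.00 is above potential 2921; expectations adjust and SRAS shifts left until Y = 2921.
Long run: on the new AD curve, 2921 = 4157 − 8P gives P = 154.50.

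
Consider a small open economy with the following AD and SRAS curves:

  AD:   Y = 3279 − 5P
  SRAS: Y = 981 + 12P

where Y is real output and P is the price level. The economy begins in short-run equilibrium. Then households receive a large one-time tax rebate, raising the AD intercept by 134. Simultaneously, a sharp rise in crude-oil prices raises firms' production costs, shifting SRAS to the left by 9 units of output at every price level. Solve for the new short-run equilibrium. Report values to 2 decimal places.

P = 143.59, Y = 2695.06

After both shocks: AD is Y = 3413 − 5P and SRAS is Y = 972 + 12P.
Setting them equal: 2441 = 17P, so P = 143.59.
Substituting into AD, Y = 2695.06.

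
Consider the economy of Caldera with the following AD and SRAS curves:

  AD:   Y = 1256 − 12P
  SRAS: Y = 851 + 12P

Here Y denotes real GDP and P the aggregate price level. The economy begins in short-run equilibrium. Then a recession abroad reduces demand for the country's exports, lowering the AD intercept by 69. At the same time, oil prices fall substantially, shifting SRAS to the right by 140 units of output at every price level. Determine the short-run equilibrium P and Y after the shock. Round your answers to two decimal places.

After both shocks: AD is Y = 1187 − 12P and SRAS is Y = 991 + 12P.
Setting them equal: 196 = 24P, so P = 8.17.
Substituting into AD, Y = 1089.00.

P = 8.17, Y = 1089.00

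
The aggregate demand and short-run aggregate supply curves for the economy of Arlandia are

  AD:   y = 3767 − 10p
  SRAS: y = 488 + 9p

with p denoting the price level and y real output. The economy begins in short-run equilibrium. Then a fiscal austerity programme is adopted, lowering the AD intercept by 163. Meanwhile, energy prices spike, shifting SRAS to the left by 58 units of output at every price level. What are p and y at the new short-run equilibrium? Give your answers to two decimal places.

p = 167.05, y = 1933.47

After both shocks: AD is y = 3604 − 10p and SRAS is y = 430 + 9p.
Setting them equal: 3174 = 19p, so p = 167.05.
Substituting into AD, y = 1933.47.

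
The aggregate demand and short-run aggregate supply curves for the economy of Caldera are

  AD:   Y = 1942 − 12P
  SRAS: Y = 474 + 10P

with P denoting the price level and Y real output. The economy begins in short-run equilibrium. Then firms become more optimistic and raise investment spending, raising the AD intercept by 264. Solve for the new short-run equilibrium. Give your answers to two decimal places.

P = 78.73, Y = 1261.27

This is a positive demand shock: AD shifts right.
New AD: Y = 2206 − 12P.
Set AD = SRAS: 2206 − 12P = 474 + 10P, so 1732 = 22P and P = 78.73.
Substituting into AD, Y = 1261.27.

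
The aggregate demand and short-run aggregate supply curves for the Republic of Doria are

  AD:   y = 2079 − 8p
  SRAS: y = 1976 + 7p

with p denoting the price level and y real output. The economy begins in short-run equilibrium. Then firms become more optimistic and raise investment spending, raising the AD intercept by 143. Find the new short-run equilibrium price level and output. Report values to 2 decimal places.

This is a positive demand shock: AD shifts right.
New AD: y = 2222 − 8p.
Set AD = SRAS: 2222 − 8p = 1976 + 7p, so 246 = 15p and p = 16.40.
Substituting into AD, y = 2090.80.

p = 16.40, y = 2090.80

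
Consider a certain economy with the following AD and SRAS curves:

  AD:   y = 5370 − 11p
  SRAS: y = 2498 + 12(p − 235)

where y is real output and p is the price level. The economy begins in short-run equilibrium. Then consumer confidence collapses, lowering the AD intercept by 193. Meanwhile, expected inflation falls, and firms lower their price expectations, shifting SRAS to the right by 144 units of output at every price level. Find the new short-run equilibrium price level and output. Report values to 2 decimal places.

p = 232.83, y = 2615.91

After both shocks: AD is y = 5177 − 11p and SRAS is y = 12p − 178.
Setting them equal: 5355 = 23p, so p = 232.83.
Substituting into AD, y = 2615.91.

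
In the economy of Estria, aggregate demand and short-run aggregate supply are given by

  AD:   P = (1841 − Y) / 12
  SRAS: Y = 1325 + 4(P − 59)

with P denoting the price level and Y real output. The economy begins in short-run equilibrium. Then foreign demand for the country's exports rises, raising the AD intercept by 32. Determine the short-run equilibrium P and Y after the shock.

P = 49, Y = 1285

This is a positive demand shock: AD shifts right.
New AD: Y = 1873 − 12P.
SRAS can be written Y = 1089 + 4P.
Set AD = SRAS: 1873 − 12P = 1089 + 4P, so 784 = 16P and P = 49.
Y = 1873 − 12·49 = 1285.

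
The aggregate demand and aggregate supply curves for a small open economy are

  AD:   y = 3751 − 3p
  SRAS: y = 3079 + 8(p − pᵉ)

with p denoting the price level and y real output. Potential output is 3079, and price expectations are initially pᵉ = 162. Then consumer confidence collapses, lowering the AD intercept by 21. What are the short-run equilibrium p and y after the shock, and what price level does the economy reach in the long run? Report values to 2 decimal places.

AD shifts left: new AD is y = 3730 − 3p. With pᵉ = 162, SRAS is y = 1783 + 8p.
Short run: 3730 − 3p = 1783 + 8p gives 1947 = 11p, so p = 177.00 and y = 3730 − 3p = 3199.00.
y = 3199.00 is above potential 3079; expectations adjust and SRAS shifts left until y = 3079.
Long run: on the new AD curve, 3079 = 3730 − 3p gives p = 217.00.

Short run: p = 177.00, y = 3199.00. Long run: p = 217.00.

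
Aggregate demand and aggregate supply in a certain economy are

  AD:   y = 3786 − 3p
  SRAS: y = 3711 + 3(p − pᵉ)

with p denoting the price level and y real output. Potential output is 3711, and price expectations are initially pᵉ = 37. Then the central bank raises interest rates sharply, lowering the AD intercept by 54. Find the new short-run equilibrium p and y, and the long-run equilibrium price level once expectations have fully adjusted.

AD shifts left: new AD is y = 3732 − 3p. With pᵉ = 37, SRAS is y = 3600 + 3p.
Short run: 3732 − 3p = 3600 + 3p gives 132 = 6p, so p = 22 and y = 3732 − 3·22 = 3666.
y = 3666 is below potential 3711; expectations adjust and SRAS shifts right until y = 3711.
Long run: on the new AD curve, 3711 = 3732 − 3p gives p = 7.

Short run: p = 22, y = 3666. Long run: p = 7.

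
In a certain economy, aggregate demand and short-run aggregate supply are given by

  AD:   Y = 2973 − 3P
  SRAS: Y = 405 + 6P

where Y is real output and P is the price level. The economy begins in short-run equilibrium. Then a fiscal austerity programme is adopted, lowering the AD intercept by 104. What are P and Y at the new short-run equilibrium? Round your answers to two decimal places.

This is a negative demand shock: AD shifts left.
New AD: Y = 2869 − 3P.
Set AD = SRAS: 2869 − 3P = 405 + 6P, so 2464 = 9P and P = 273.78.
Substituting into AD, Y = 2047.67.

P = 273.78, Y = 2047.67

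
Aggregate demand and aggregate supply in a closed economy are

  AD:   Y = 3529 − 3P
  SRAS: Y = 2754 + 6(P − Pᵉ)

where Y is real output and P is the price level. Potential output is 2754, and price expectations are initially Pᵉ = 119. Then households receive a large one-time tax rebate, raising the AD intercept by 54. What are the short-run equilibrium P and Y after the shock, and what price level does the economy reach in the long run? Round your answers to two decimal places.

AD shifts right: new AD is Y = 3583 − 3P. With Pᵉ = 119, SRAS is Y = 2040 + 6P.
Short run: 3583 − 3P = 2040 + 6P gives 1543 = 9P, so P = 171.44 and Y = 3583 − 3P = 3068.67.
Y = 3068.67 is above potential 2754; expectations adjust and SRAS shifts left until Y = 2754.
Long run: on the new AD curve, 2754 = 3583 − 3P gives P = 276.33.

Short run: P = 171.44, Y = 3068.67. Long run: P = 276.33.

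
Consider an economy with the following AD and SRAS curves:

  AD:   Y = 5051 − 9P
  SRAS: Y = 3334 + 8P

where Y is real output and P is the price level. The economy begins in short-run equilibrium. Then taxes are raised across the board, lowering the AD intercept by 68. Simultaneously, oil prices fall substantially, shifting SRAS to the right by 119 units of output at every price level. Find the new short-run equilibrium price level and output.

After both shocks: AD is Y = 4983 − 9P and SRAS is Y = 3453 + 8P.
Setting them equal: 1530 = 17P, so P = 90.
Y = 4983 − 9·90 = 4173.

P = 90, Y = 4173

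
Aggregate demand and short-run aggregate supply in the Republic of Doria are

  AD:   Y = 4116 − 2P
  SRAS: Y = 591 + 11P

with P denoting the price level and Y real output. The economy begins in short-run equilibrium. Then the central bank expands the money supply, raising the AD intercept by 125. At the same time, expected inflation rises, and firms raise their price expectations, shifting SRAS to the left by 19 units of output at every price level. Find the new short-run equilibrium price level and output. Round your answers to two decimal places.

After both shocks: AD is Y = 4241 − 2P and SRAS is Y = 572 + 11P.
Setting them equal: 3669 = 13P, so P = 282.23.
Substituting into AD, Y = 3676.54.

P = 282.23, Y = 3676.54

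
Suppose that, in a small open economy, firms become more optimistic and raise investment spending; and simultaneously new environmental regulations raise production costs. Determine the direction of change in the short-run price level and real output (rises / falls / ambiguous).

The first event is a positive demand shock: AD shifts right, which by itself pushes P up and Y up.
The second is an adverse supply shock: SRAS shifts left, which by itself pushes P up and Y down.
Both shocks push P up, so P rises. The two shocks push Y in opposite directions, so the effect on Y is ambiguous.

Price level: rises; output: ambiguous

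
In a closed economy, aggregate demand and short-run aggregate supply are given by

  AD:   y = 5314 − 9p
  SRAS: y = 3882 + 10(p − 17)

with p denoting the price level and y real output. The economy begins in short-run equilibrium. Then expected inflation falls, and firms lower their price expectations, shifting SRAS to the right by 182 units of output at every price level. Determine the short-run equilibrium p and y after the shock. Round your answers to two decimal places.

p = 74.74, y = 4641.37

This is a positive supply shock: SRAS shifts right.
New SRAS: y = 3894 + 10p.
Set AD = SRAS: 5314 − 9p = 3894 + 10p, so 1420 = 19p and p = 74.74.
Substituting into AD, y = 4641.37.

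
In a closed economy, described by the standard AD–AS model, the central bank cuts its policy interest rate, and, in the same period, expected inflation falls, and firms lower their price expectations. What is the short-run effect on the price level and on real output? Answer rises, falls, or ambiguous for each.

Price level: ambiguous; output: rises

The first event is a positive demand shock: AD shifts right, which by itself pushes P up and Y up.
The second is a favourable supply shock: SRAS shifts right, which by itself pushes P down and Y up.
The two shocks push P in opposite directions, so the effect on P is ambiguous. Both shocks push Y up, so Y rises.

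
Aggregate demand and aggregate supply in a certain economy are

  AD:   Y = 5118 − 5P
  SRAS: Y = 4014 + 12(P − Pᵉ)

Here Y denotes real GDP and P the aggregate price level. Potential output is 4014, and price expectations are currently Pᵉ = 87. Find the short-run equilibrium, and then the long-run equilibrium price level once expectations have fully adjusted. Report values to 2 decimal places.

Short run: with Pᵉ = 87, SRAS is Y = 2970 + 12P. Setting AD = SRAS gives 2148 = 17P, so P = 126.35 and Y = 5118 − 5P = 4486.24.
Output 4486.24 is above potential 4014, so over time expected prices rise and SRAS shifts left until Y returns to 4014.
Long run: Y = 4014 on the AD curve gives 4014 = 5118 − 5P, so P = 220.80.

Short run: P = 126.35, Y = 4486.24. Long run: P = 220.80.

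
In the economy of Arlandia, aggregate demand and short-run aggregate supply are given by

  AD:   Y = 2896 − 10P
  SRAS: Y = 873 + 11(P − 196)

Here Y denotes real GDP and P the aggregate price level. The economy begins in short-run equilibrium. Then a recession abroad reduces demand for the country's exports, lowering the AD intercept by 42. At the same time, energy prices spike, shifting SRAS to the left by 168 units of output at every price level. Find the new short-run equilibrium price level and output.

P = 205, Y = 804

After both shocks: AD is Y = 2854 − 10P and SRAS is Y = 11P − 1451.
Setting them equal: 4305 = 21P, so P = 205.
Y = 2854 − 10·205 = 804.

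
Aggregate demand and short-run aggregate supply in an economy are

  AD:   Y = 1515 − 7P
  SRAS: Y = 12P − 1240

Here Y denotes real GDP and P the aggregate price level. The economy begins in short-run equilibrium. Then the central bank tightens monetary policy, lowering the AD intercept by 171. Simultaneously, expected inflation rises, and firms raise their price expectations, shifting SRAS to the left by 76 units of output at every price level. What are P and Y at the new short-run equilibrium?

P = 140, Y = 364

After both shocks: AD is Y = 1344 − 7P and SRAS is Y = 12P − 1316.
Setting them equal: 2660 = 19P, so P = 140.
Y = 1344 − 7·140 = 364.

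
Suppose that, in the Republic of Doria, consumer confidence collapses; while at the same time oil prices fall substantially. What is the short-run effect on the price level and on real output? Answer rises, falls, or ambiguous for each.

Price level: falls; output: ambiguous

The first event is a negative demand shock: AD shifts left, which by itself pushes P down and Y down.
The second is a favourable supply shock: SRAS shifts right, which by itself pushes P down and Y up.
Both shocks push P down, so P falls. The two shocks push Y in opposite directions, so the effect on Y is ambiguous.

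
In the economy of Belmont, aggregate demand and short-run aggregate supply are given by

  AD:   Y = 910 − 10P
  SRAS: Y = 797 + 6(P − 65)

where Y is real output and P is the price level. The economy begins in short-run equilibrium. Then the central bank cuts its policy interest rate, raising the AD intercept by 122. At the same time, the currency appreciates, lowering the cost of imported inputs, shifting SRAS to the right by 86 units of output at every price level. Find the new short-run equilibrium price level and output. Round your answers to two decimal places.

P = 33.69, Y = 695.13

After both shocks: AD is Y = 1032 − 10P and SRAS is Y = 493 + 6P.
Setting them equal: 539 = 16P, so P = 33.69.
Substituting into AD, Y = 695.13.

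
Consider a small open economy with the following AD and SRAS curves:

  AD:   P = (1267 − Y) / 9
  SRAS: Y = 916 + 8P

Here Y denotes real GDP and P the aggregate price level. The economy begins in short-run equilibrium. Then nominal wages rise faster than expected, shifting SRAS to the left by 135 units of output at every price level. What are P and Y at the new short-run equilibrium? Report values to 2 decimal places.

P = 28.59, Y = 1009.71

This is a negative supply shock: SRAS shifts left.
New SRAS: Y = 781 + 8P.
Set AD = SRAS: 1267 − 9P = 781 + 8P, so 486 = 17P and P = 28.59.
Substituting into AD, Y = 1009.71.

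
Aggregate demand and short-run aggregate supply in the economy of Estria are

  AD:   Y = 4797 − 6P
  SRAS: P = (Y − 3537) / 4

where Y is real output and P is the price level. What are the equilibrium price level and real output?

P = 126, Y = 4041

Rearrange SRAS to Y = 3537 + 4P.
Set AD = SRAS: 4797 − 6P = 3537 + 4P, so 1260 = 10P and P = 126.
Then Y = 4797 − 6·126 = 4041.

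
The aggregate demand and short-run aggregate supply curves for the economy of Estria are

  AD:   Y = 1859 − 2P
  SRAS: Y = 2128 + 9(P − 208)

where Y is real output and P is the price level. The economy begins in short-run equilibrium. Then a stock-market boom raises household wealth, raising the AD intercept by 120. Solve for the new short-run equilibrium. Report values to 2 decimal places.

This is a positive demand shock: AD shifts right.
New AD: Y = 1979 − 2P.
SRAS can be written Y = 256 + 9P.
Set AD = SRAS: 1979 − 2P = 256 + 9P, so 1723 = 11P and P = 156.64.
Substituting into AD, Y = 1665.73.

P = 156.64, Y = 1665.73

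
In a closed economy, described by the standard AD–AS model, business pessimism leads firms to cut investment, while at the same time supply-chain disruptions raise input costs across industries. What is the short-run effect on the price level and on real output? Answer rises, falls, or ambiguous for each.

Price level: ambiguous; output: falls

The first event is a negative demand shock: AD shifts left, which by itself pushes P down and Y down.
The second is an adverse supply shock: SRAS shifts left, which by itself pushes P up and Y down.
The two shocks push P in opposite directions, so the effect on P is ambiguous. Both shocks push Y down, so Y falls.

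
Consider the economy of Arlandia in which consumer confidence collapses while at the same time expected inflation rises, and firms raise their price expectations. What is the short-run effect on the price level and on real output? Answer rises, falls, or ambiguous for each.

Price level: ambiguous; output: falls

The first event is a negative demand shock: AD shifts left, which by itself pushes P down and Y down.
The second is an adverse supply shock: SRAS shifts left, which by itself pushes P up and Y down.
The two shocks push P in opposite directions, so the effect on P is ambiguous. Both shocks push Y down, so Y falls.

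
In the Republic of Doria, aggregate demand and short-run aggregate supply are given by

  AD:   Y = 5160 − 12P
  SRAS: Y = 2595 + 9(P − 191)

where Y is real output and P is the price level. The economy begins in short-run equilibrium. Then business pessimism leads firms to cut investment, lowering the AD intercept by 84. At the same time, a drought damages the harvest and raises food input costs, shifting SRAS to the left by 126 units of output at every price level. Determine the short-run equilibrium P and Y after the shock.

After both shocks: AD is Y = 5076 − 12P and SRAS is Y = 750 + 9P.
Setting them equal: 4326 = 21P, so P = 206.
Y = 5076 − 12·206 = 2604.

P = 206, Y = 2604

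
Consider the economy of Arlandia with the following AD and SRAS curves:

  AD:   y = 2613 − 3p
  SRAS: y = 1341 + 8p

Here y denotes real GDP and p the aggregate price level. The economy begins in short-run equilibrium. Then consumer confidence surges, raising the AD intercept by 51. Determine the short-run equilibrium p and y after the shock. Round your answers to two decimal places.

p = 120.27, y = 2303.18

This is a positive demand shock: AD shifts right.
New AD: y = 2664 − 3p.
Set AD = SRAS: 2664 − 3p = 1341 + 8p, so 1323 = 11p and p = 120.27.
Substituting into AD, y = 2303.18.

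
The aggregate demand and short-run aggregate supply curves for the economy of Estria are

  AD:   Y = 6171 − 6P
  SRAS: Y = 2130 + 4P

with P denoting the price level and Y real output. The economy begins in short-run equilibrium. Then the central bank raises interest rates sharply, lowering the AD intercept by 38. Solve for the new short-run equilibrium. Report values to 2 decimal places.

This is a negative demand shock: AD shifts left.
New AD: Y = 6133 − 6P.
Set AD = SRAS: 6133 − 6P = 2130 + 4P, so 4003 = 10P and P = 400.30.
Substituting into AD, Y = 3731.20.

P = 400.30, Y = 3731.20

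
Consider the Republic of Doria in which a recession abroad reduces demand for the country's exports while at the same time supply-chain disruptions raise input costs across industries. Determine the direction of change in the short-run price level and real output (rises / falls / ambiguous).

The first event is a negative demand shock: AD shifts left, which by itself pushes P down and Y down.
The second is an adverse supply shock: SRAS shifts left, which by itself pushes P up and Y down.
The two shocks push P in opposite directions, so the effect on P is ambiguous. Both shocks push Y down, so Y falls.

Price level: ambiguous; output: falls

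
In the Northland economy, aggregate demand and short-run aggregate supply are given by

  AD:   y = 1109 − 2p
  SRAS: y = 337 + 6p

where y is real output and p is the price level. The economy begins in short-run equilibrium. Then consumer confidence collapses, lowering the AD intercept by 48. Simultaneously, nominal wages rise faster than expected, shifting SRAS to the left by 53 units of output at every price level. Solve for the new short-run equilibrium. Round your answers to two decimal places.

p = 97.13, y = 866.75

After both shocks: AD is y = 1061 − 2p and SRAS is y = 284 + 6p.
Setting them equal: 777 = 8p, so p = 97.13.
Substituting into AD, y = 866.75.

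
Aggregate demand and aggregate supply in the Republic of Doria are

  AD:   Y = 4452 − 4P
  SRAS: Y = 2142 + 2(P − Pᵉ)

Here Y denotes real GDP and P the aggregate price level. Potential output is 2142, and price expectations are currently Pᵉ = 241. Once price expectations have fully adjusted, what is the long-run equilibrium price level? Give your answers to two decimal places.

Short run: with Pᵉ = 241, SRAS is Y = 1660 + 2P. Setting AD = SRAS gives 2792 = 6P, so P = 465.33 and Y = 4452 − 4P = 2590.67.
Output 2590.67 is above potential 2142, so over time expected prices rise and SRAS shifts left until Y returns to 2142.
Long run: Y = 2142 on the AD curve gives 2142 = 4452 − 4P, so P = 577.50.

Long-run P = 577.50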